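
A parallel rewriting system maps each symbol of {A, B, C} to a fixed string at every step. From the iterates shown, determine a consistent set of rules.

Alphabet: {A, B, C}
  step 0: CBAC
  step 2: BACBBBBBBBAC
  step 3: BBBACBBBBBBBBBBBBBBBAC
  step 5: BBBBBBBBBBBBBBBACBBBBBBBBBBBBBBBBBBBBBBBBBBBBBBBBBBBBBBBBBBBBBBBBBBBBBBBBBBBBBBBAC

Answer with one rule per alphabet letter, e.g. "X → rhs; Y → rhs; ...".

  step 2 ⇒ step 3: BACBBBBBBBAC ⇒ BB·B·AC·BB·BB·BB·BB·BB·BB·BB·B·AC
    A ↦ B
    B ↦ BB
    C ↦ AC

A->B, B->BB, C->AC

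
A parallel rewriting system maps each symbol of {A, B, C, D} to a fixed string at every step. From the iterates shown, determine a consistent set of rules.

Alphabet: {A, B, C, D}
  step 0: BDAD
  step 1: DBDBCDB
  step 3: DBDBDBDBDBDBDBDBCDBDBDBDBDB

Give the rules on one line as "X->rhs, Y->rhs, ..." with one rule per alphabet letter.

  step 0 ⇒ step 1: BDAD ⇒ DB·DB·C·DB
    A ↦ C
    B ↦ DB
    D ↦ DB
    C ↦ AB  (constrained at step 1)

A->C, B->DB, C->AB, D->DB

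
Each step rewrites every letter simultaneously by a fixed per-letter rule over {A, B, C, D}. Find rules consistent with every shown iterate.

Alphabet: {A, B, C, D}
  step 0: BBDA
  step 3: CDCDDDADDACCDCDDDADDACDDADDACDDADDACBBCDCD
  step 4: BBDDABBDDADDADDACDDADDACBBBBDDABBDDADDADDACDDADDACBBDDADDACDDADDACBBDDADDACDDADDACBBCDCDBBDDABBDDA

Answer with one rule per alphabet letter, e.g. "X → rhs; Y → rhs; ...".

  step 3 ⇒ step 4: CDCDDDADDACCDCDDDADDACDDADDACDDADDACBBCDCD ⇒ BB·DDA·BB·DDA·DDA·DDA·C·DDA·DDA·C·BB·BB·DDA·BB·DDA·DDA·DDA·C·DDA·DDA·C·BB·DDA·DDA·C·DDA·DDA·C·BB·DDA·DDA·C·DDA·DDA·C·BB·CD·CD·BB·DDA·BB·DDA
    A ↦ C
    B ↦ CD
    C ↦ BB
    D ↦ DDA

A->C, B->CD, C->BB, D->DDA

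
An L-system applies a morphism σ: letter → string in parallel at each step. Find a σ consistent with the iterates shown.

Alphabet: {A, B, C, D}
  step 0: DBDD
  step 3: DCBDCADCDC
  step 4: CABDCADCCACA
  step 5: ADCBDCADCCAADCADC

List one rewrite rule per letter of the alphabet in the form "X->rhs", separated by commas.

A->DC, B->BD, C->A, D->C

  step 4 ⇒ step 5: CABDCADCCACA ⇒ A·DC·BD·C·A·DC·C·A·A·DC·A·DC
    A ↦ DC
    B ↦ BD
    C ↦ A
    D ↦ C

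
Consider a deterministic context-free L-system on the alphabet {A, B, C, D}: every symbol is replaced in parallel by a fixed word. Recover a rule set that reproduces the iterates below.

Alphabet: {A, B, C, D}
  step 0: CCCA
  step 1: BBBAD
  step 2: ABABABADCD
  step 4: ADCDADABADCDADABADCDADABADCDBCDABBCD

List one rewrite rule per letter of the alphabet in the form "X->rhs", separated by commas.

A->AD, B->AB, C->B, D->CD

  step 1 ⇒ step 2: BBBAD ⇒ AB·AB·AB·AD·CD
    A ↦ AD
    B ↦ AB
    D ↦ CD
  step 0 ⇒ step 1: CCCA ⇒ B·B·B·AD
    C ↦ B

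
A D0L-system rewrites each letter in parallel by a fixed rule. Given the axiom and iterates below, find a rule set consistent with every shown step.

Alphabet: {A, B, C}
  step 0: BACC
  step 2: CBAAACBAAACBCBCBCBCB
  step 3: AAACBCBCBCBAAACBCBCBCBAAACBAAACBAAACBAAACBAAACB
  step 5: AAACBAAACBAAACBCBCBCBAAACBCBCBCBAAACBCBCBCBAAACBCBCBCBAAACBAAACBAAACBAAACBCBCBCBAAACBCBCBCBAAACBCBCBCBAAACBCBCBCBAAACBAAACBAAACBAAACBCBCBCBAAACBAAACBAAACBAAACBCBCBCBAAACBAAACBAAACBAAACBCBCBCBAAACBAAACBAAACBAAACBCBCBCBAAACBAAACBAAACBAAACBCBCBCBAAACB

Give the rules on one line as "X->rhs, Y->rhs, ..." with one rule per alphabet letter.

A->CB, B->ACB, C->AA

  step 2 ⇒ step 3: CBAAACBAAACBCBCBCBCB ⇒ AA·ACB·CB·CB·CB·AA·ACB·CB·CB·CB·AA·ACB·AA·ACB·AA·ACB·AA·ACB·AA·ACB
    A ↦ CB
    B ↦ ACB
    C ↦ AA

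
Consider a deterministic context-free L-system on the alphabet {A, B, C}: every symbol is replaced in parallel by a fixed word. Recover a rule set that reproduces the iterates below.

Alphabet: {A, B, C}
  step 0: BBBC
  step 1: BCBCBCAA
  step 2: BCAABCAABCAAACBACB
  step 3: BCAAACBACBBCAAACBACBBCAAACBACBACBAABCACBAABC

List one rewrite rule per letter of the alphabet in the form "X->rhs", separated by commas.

A->ACB, B->BC, C->AA

  step 2 ⇒ step 3: BCAABCAABCAAACBACB ⇒ BC·AA·ACB·ACB·BC·AA·ACB·ACB·BC·AA·ACB·ACB·ACB·AA·BC·ACB·AA·BC
    A ↦ ACB
    B ↦ BC
    C ↦ AA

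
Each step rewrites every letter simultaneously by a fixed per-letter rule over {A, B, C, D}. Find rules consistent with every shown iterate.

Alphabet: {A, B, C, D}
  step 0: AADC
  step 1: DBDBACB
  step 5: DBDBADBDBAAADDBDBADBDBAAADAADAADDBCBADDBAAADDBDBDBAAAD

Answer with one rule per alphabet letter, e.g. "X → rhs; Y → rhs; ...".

A->DB, B->AD, C->CB, D->A

  step 0 ⇒ step 1: AADC ⇒ DB·DB·A·CB
    A ↦ DB
    C ↦ CB
    D ↦ A
    B ↦ AD  (constrained at step 1)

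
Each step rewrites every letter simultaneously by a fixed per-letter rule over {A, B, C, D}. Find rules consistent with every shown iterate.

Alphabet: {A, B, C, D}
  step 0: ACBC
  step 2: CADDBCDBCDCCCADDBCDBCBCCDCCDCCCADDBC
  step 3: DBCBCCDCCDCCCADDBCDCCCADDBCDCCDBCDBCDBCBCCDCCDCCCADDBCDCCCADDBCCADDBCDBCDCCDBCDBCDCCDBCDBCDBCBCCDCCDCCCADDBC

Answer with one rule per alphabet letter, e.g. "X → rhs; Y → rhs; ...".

  step 2 ⇒ step 3: CADDBCDBCDCCCADDBCDBCBCCDCCDCCCADDBC ⇒ DBC·BCC·DCC·DCC·CAD·DBC·DCC·CAD·DBC·DCC·DBC·DBC·DBC·BCC·DCC·DCC·CAD·DBC·DCC·CAD·DBC·CAD·DBC·DBC·DCC·DBC·DBC·DCC·DBC·DBC·DBC·BCC·DCC·DCC·CAD·DBC
    A ↦ BCC
    B ↦ CAD
    C ↦ DBC
    D ↦ DCC

A->BCC, B->CAD, C->DBC, D->DCC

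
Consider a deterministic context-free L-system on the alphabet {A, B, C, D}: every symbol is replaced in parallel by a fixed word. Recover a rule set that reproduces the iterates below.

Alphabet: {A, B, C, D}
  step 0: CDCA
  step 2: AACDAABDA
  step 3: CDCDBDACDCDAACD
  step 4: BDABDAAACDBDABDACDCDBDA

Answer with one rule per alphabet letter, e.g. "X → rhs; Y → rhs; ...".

  step 3 ⇒ step 4: CDCDBDACDCDAACD ⇒ BD·A·BD·A·A·A·CD·BD·A·BD·A·CD·CD·BD·A
    A ↦ CD
    B ↦ A
    C ↦ BD
    D ↦ A

A->CD, B->A, C->BD, D->A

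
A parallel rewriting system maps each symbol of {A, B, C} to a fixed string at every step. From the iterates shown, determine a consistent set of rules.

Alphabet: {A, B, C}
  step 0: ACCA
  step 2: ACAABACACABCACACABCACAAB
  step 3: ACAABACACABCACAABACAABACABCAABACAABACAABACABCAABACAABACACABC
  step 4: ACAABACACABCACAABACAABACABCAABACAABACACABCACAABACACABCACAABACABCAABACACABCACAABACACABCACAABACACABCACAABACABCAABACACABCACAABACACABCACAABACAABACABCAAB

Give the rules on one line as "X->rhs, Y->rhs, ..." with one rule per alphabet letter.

  step 3 ⇒ step 4: ACAABACACABCACAABACAABACABCAABACAABACAABACABCAABACAABACACABC ⇒ AC·AAB·AC·AC·ABC·AC·AAB·AC·AAB·AC·ABC·AAB·AC·AAB·AC·AC·ABC·AC·AAB·AC·AC·ABC·AC·AAB·AC·ABC·AAB·AC·AC·ABC·AC·AAB·AC·AC·ABC·AC·AAB·AC·AC·ABC·AC·AAB·AC·ABC·AAB·AC·AC·ABC·AC·AAB·AC·AC·ABC·AC·AAB·AC·AAB·AC·ABC·AAB
    A ↦ AC
    B ↦ ABC
    C ↦ AAB

A->AC, B->ABC, C->AAB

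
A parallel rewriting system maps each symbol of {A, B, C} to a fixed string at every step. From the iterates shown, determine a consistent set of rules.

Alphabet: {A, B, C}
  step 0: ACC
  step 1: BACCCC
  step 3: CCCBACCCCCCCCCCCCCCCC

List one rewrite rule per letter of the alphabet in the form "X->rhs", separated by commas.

  step 0 ⇒ step 1: ACC ⇒ BA·CC·CC
    A ↦ BA
    C ↦ CC
    B ↦ C  (constrained at step 1)

A->BA, B->C, C->CC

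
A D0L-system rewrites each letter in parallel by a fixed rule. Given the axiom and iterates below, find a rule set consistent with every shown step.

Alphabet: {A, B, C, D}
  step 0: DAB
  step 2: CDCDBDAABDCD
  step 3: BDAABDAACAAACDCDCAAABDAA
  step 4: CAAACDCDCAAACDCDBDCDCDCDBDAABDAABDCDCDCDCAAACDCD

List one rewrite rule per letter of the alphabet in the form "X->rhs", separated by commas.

A->CD, B->CA, C->BD, D->AA

  step 3 ⇒ step 4: BDAABDAACAAACDCDCAAABDAA ⇒ CA·AA·CD·CD·CA·AA·CD·CD·BD·CD·CD·CD·BD·AA·BD·AA·BD·CD·CD·CD·CA·AA·CD·CD
    A ↦ CD
    B ↦ CA
    C ↦ BD
    D ↦ AA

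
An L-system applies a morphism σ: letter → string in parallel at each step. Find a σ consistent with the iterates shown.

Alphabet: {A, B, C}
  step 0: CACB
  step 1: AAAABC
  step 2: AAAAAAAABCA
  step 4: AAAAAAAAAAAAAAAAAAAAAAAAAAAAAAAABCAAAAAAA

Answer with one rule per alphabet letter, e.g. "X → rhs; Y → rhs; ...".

A->AA, B->BC, C->A

  step 1 ⇒ step 2: AAAABC ⇒ AA·AA·AA·AA·BC·A
    A ↦ AA
    B ↦ BC
    C ↦ A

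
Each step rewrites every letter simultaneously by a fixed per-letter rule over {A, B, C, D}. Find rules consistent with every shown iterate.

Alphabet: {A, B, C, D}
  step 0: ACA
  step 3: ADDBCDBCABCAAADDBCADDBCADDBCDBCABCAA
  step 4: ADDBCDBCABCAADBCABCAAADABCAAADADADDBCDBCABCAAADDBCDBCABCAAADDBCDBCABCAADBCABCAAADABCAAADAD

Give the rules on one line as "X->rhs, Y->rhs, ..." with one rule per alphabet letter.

  step 3 ⇒ step 4: ADDBCDBCABCAAADDBCADDBCADDBCDBCABCAA ⇒ AD·DBC·DBC·ABC·AA·DBC·ABC·AA·AD·ABC·AA·AD·AD·AD·DBC·DBC·ABC·AA·AD·DBC·DBC·ABC·AA·AD·DBC·DBC·ABC·AA·DBC·ABC·AA·AD·ABC·AA·AD·AD
    A ↦ AD
    B ↦ ABC
    C ↦ AA
    D ↦ DBC

A->AD, B->ABC, C->AA, D->DBC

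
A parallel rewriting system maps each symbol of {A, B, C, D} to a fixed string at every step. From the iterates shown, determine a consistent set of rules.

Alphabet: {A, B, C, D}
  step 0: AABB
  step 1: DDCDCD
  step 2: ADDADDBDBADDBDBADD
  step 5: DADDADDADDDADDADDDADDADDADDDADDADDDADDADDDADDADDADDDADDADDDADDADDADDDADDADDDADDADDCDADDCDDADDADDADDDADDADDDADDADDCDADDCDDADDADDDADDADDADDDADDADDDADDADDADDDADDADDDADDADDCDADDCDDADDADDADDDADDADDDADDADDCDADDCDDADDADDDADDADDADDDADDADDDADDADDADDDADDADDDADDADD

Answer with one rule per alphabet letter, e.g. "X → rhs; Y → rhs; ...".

  step 1 ⇒ step 2: DDCDCD ⇒ ADD·ADD·BDB·ADD·BDB·ADD
    C ↦ BDB
    D ↦ ADD
  step 0 ⇒ step 1: AABB ⇒ D·D·CD·CD
    A ↦ D
  step 0 ⇒ step 1: AABB ⇒ D·D·CD·CD
    B ↦ CD

A->D, B->CD, C->BDB, D->ADD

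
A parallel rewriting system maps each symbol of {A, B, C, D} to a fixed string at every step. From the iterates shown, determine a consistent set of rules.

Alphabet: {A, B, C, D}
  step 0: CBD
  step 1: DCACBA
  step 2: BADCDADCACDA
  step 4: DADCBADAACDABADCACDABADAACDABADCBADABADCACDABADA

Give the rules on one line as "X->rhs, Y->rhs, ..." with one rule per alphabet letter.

  step 1 ⇒ step 2: DCACBA ⇒ BA·DC·DA·DC·AC·DA
    A ↦ DA
    B ↦ AC
    C ↦ DC
    D ↦ BA

A->DA, B->AC, C->DC, D->BA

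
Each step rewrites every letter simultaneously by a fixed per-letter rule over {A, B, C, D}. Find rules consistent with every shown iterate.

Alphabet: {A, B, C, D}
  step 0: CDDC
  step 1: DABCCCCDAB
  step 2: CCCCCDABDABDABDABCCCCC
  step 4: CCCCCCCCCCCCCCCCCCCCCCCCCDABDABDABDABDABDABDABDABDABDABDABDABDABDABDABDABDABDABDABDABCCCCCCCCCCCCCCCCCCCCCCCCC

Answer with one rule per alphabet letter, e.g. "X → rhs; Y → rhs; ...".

  step 1 ⇒ step 2: DABCCCCDAB ⇒ CC·CC·C·DAB·DAB·DAB·DAB·CC·CC·C
    A ↦ CC
    B ↦ C
    C ↦ DAB
    D ↦ CC

A->CC, B->C, C->DAB, D->CC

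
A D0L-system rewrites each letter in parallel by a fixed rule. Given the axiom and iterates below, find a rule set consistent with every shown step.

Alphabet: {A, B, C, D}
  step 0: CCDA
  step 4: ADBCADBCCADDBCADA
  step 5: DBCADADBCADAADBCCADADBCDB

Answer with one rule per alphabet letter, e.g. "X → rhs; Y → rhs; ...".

  step 4 ⇒ step 5: ADBCADBCCADDBCADA ⇒ DB·C·AD·A·DB·C·AD·A·A·DB·C·C·AD·A·DB·C·DB
    A ↦ DB
    B ↦ AD
    C ↦ A
    D ↦ C

A->DB, B->AD, C->A, D->C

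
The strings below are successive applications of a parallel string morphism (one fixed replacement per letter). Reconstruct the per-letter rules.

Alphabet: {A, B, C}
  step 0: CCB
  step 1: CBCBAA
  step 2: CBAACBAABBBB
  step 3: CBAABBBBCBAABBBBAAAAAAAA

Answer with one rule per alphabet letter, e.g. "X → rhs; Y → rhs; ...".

  step 2 ⇒ step 3: CBAACBAABBBB ⇒ CB·AA·BB·BB·CB·AA·BB·BB·AA·AA·AA·AA
    A ↦ BB
    B ↦ AA
    C ↦ CB

A->BB, B->AA, C->CB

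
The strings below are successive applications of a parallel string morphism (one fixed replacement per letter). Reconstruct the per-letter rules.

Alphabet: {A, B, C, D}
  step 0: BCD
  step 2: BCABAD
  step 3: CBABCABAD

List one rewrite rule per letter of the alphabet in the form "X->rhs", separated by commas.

  step 2 ⇒ step 3: BCABAD ⇒ C·B·AB·C·AB·AD
    A ↦ AB
    B ↦ C
    C ↦ B
    D ↦ AD

A->AB, B->C, C->B, D->AD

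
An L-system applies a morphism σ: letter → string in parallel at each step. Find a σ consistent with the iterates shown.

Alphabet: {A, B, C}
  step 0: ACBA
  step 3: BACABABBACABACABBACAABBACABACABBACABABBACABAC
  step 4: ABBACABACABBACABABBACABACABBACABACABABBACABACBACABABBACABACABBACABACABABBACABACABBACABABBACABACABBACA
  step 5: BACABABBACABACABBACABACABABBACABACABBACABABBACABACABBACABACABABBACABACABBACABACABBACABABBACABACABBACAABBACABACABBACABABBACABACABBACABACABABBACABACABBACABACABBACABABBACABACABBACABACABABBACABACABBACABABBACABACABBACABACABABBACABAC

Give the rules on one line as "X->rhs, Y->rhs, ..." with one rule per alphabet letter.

  step 4 ⇒ step 5: ABBACABACABBACABABBACABACABBACABACABABBACABACBACABABBACABACABBACABACABABBACABACABBACABABBACABACABBACA ⇒ BAC·AB·AB·BAC·A·BAC·AB·BAC·A·BAC·AB·AB·BAC·A·BAC·AB·BAC·AB·AB·BAC·A·BAC·AB·BAC·A·BAC·AB·AB·BAC·A·BAC·AB·BAC·A·BAC·AB·BAC·AB·AB·BAC·A·BAC·AB·BAC·A·AB·BAC·A·BAC·AB·BAC·AB·AB·BAC·A·BAC·AB·BAC·A·BAC·AB·AB·BAC·A·BAC·AB·BAC·A·BAC·AB·BAC·AB·AB·BAC·A·BAC·AB·BAC·A·BAC·AB·AB·BAC·A·BAC·AB·BAC·AB·AB·BAC·A·BAC·AB·BAC·A·BAC·AB·AB·BAC·A·BAC
    A ↦ BAC
    B ↦ AB
    C ↦ A

A->BAC, B->AB, C->A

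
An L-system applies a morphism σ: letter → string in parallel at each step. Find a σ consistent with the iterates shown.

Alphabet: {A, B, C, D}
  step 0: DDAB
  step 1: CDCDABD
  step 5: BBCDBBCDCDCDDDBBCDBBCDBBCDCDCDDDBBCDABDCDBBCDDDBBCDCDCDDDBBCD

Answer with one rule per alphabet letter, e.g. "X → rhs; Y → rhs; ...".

A->AB, B->D, C->BB, D->CD

  step 0 ⇒ step 1: DDAB ⇒ CD·CD·AB·D
    A ↦ AB
    B ↦ D
    D ↦ CD
    C ↦ BB  (constrained at step 1)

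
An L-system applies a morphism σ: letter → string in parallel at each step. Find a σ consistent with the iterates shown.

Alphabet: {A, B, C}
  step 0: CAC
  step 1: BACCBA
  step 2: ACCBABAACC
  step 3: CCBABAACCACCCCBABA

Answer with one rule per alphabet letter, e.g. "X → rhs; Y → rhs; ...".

  step 2 ⇒ step 3: ACCBABAACC ⇒ CC·BA·BA·A·CC·A·CC·CC·BA·BA
    A ↦ CC
    B ↦ A
    C ↦ BA

A->CC, B->A, C->BA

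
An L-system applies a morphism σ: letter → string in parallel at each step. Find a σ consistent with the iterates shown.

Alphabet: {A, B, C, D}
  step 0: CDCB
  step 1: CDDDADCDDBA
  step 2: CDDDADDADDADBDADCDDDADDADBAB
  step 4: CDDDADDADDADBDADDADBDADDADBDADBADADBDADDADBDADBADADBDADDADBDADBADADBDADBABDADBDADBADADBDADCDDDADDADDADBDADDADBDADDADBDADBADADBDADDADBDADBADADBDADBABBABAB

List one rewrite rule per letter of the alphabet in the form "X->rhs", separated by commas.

A->B, B->BA, C->CDD, D->DAD

  step 1 ⇒ step 2: CDDDADCDDBA ⇒ CDD·DAD·DAD·DAD·B·DAD·CDD·DAD·DAD·BA·B
    A ↦ B
    B ↦ BA
    C ↦ CDD
    D ↦ DAD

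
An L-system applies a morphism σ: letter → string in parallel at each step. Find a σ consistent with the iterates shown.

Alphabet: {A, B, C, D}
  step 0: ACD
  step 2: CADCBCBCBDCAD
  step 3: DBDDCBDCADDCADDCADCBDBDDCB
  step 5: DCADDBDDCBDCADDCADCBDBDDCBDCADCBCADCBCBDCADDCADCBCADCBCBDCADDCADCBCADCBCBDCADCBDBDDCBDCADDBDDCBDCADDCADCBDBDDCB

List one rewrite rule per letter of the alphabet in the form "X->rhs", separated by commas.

  step 2 ⇒ step 3: CADCBCBCBDCAD ⇒ D·BDD·CB·D·CAD·D·CAD·D·CAD·CB·D·BDD·CB
    A ↦ BDD
    B ↦ CAD
    C ↦ D
    D ↦ CB

A->BDD, B->CAD, C->D, D->CB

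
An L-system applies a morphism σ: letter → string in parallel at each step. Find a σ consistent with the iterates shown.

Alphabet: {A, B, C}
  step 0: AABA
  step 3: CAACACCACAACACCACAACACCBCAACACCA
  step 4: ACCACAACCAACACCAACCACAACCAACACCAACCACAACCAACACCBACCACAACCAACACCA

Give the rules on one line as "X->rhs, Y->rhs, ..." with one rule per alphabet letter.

A->CA, B->CB, C->AC

  step 3 ⇒ step 4: CAACACCACAACACCACAACACCBCAACACCA ⇒ AC·CA·CA·AC·CA·AC·AC·CA·AC·CA·CA·AC·CA·AC·AC·CA·AC·CA·CA·AC·CA·AC·AC·CB·AC·CA·CA·AC·CA·AC·AC·CA
    A ↦ CA
    B ↦ CB
    C ↦ AC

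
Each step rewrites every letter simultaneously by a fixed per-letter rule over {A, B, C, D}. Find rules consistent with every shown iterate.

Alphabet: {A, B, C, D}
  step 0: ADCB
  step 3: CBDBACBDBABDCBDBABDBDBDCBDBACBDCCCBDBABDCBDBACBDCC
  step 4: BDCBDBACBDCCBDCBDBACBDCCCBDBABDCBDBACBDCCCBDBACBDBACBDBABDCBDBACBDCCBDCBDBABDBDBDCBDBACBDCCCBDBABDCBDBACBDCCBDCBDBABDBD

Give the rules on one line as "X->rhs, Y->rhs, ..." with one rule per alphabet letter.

  step 3 ⇒ step 4: CBDBACBDBABDCBDBABDBDBDCBDBACBDCCCBDBABDCBDBACBDCC ⇒ BD·CBD·BA·CBD·CC·BD·CBD·BA·CBD·CC·CBD·BA·BD·CBD·BA·CBD·CC·CBD·BA·CBD·BA·CBD·BA·BD·CBD·BA·CBD·CC·BD·CBD·BA·BD·BD·BD·CBD·BA·CBD·CC·CBD·BA·BD·CBD·BA·CBD·CC·BD·CBD·BA·BD·BD
    A ↦ CC
    B ↦ CBD
    C ↦ BD
    D ↦ BA

A->CC, B->CBD, C->BD, D->BA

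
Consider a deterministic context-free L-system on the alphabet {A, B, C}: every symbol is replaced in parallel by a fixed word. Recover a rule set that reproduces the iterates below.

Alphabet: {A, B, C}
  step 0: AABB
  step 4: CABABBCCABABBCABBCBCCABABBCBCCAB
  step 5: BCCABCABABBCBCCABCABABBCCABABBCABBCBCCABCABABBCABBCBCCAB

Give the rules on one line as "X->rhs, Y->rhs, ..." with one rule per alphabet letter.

  step 4 ⇒ step 5: CABABBCCABABBCABBCBCCABABBCBCCAB ⇒ BC·C·AB·C·AB·AB·BC·BC·C·AB·C·AB·AB·BC·C·AB·AB·BC·AB·BC·BC·C·AB·C·AB·AB·BC·AB·BC·BC·C·AB
    A ↦ C
    B ↦ AB
    C ↦ BC

A->C, B->AB, C->BC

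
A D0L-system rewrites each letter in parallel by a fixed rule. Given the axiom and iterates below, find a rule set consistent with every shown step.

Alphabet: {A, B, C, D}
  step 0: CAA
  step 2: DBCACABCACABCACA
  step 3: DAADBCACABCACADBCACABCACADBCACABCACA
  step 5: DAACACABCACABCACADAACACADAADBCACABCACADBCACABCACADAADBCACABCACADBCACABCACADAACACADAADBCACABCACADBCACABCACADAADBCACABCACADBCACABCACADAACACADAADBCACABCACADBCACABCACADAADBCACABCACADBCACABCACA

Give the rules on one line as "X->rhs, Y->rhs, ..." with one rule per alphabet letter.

A->CA, B->D, C->BCA, D->DAA

  step 2 ⇒ step 3: DBCACABCACABCACA ⇒ DAA·D·BCA·CA·BCA·CA·D·BCA·CA·BCA·CA·D·BCA·CA·BCA·CA
    A ↦ CA
    B ↦ D
    C ↦ BCA
    D ↦ DAA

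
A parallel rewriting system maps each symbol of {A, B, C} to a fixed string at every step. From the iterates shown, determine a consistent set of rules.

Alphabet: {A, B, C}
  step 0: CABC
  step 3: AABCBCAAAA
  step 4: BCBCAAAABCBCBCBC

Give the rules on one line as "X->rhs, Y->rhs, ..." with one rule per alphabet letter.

A->BC, B->A, C->A

  step 3 ⇒ step 4: AABCBCAAAA ⇒ BC·BC·A·A·A·A·BC·BC·BC·BC
    A ↦ BC
    B ↦ A
    C ↦ A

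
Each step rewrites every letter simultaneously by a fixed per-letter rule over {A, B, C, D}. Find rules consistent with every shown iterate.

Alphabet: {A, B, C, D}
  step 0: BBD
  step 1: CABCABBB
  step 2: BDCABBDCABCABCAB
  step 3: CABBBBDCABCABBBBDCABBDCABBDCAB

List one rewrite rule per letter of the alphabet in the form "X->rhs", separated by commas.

  step 2 ⇒ step 3: BDCABBDCABCABCAB ⇒ CAB·BB·B·D·CAB·CAB·BB·B·D·CAB·B·D·CAB·B·D·CAB
    A ↦ D
    B ↦ CAB
    C ↦ B
    D ↦ BB

A->D, B->CAB, C->B, D->BB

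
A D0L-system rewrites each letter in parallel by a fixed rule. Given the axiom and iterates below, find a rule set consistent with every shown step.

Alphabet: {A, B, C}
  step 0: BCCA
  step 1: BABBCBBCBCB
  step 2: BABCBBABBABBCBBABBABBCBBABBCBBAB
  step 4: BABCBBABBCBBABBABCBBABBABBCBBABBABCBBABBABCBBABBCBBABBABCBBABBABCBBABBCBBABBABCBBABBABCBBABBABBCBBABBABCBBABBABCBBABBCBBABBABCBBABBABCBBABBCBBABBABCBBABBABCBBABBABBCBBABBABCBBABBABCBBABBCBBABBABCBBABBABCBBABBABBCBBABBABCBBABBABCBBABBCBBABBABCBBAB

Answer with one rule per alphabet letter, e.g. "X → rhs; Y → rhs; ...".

  step 1 ⇒ step 2: BABBCBBCBCB ⇒ BAB·CB·BAB·BAB·BCB·BAB·BAB·BCB·BAB·BCB·BAB
    A ↦ CB
    B ↦ BAB
    C ↦ BCB

A->CB, B->BAB, C->BCB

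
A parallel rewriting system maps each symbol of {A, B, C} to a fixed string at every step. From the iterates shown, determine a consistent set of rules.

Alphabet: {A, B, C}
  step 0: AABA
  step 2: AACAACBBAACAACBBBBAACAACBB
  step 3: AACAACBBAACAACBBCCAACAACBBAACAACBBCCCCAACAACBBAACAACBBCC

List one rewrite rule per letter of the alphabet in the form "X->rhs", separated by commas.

A->AAC, B->C, C->BB

  step 2 ⇒ step 3: AACAACBBAACAACBBBBAACAACBB ⇒ AAC·AAC·BB·AAC·AAC·BB·C·C·AAC·AAC·BB·AAC·AAC·BB·C·C·C·C·AAC·AAC·BB·AAC·AAC·BB·C·C
    A ↦ AAC
    B ↦ C
    C ↦ BB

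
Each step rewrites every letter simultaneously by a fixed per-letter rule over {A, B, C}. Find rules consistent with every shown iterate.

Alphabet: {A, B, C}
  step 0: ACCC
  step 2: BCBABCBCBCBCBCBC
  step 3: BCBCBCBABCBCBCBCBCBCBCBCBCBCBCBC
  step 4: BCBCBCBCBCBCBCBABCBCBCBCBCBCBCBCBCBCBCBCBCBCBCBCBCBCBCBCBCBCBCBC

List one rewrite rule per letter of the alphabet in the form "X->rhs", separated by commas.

  step 3 ⇒ step 4: BCBCBCBABCBCBCBCBCBCBCBCBCBCBCBC ⇒ BC·BC·BC·BC·BC·BC·BC·BA·BC·BC·BC·BC·BC·BC·BC·BC·BC·BC·BC·BC·BC·BC·BC·BC·BC·BC·BC·BC·BC·BC·BC·BC
    A ↦ BA
    B ↦ BC
    C ↦ BC

A->BA, B->BC, C->BC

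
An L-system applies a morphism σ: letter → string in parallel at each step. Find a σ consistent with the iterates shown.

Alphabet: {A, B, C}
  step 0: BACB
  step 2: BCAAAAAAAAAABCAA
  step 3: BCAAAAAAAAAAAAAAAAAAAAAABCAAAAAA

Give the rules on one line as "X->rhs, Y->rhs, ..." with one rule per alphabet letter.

A->AA, B->BC, C->AA

  step 2 ⇒ step 3: BCAAAAAAAAAABCAA ⇒ BC·AA·AA·AA·AA·AA·AA·AA·AA·AA·AA·AA·BC·AA·AA·AA
    A ↦ AA
    B ↦ BC
    C ↦ AA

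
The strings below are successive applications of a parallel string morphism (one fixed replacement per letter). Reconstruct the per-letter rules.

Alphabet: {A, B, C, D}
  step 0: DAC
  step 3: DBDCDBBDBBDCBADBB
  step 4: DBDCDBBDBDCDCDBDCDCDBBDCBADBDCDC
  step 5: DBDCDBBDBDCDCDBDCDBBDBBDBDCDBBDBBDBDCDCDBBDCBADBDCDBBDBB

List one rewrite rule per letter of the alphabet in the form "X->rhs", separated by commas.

  step 4 ⇒ step 5: DBDCDBBDBDCDCDBDCDCDBBDCBADBDCDC ⇒ DB·DC·DB·B·DB·DC·DC·DB·DC·DB·B·DB·B·DB·DC·DB·B·DB·B·DB·DC·DC·DB·B·DC·BA·DB·DC·DB·B·DB·B
    A ↦ BA
    B ↦ DC
    C ↦ B
    D ↦ DB

A->BA, B->DC, C->B, D->DB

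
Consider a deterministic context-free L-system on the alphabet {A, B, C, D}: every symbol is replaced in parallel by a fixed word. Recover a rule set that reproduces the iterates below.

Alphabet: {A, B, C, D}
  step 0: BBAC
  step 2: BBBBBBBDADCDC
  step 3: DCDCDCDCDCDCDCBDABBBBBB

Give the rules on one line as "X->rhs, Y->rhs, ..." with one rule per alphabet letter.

A->DA, B->DC, C->BB, D->B

  step 2 ⇒ step 3: BBBBBBBDADCDC ⇒ DC·DC·DC·DC·DC·DC·DC·B·DA·B·BB·B·BB
    A ↦ DA
    B ↦ DC
    C ↦ BB
    D ↦ B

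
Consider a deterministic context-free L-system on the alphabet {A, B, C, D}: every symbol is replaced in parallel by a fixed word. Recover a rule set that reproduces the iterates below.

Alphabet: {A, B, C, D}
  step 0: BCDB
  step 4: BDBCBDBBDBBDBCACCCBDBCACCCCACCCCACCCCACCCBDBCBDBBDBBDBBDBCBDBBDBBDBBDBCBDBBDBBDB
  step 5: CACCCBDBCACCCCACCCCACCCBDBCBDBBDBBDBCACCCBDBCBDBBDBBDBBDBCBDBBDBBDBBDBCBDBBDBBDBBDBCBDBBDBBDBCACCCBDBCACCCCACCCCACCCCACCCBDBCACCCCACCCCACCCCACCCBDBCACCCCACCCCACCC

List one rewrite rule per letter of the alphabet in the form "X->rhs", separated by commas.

  step 4 ⇒ step 5: BDBCBDBBDBBDBCACCCBDBCACCCCACCCCACCCCACCCBDBCBDBBDBBDBBDBCBDBBDBBDBBDBCBDBBDBBDB ⇒ C·ACC·C·BDB·C·ACC·C·C·ACC·C·C·ACC·C·BDB·C·BDB·BDB·BDB·C·ACC·C·BDB·C·BDB·BDB·BDB·BDB·C·BDB·BDB·BDB·BDB·C·BDB·BDB·BDB·BDB·C·BDB·BDB·BDB·C·ACC·C·BDB·C·ACC·C·C·ACC·C·C·ACC·C·C·ACC·C·BDB·C·ACC·C·C·ACC·C·C·ACC·C·C·ACC·C·BDB·C·ACC·C·C·ACC·C·C·ACC·C
    A ↦ C
    B ↦ C
    C ↦ BDB
    D ↦ ACC

A->C, B->C, C->BDB, D->ACC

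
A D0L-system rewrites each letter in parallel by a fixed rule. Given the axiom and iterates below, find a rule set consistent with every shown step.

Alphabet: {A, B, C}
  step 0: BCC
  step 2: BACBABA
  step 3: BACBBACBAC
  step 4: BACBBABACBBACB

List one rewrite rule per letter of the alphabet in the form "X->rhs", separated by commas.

A->C, B->BA, C->B

  step 3 ⇒ step 4: BACBBACBAC ⇒ BA·C·B·BA·BA·C·B·BA·C·B
    A ↦ C
    B ↦ BA
    C ↦ B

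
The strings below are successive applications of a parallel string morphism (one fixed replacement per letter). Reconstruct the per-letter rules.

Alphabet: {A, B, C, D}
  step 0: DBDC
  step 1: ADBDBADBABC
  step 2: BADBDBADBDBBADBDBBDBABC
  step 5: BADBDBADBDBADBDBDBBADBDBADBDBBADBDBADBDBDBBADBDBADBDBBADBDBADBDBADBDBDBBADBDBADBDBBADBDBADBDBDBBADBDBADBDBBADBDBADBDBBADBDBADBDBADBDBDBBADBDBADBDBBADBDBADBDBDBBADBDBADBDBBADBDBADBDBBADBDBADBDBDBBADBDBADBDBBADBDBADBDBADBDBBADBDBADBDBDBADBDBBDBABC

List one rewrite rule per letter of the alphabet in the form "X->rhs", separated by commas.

A->B, B->DB, C->ABC, D->ADB

  step 1 ⇒ step 2: ADBDBADBABC ⇒ B·ADB·DB·ADB·DB·B·ADB·DB·B·DB·ABC
    A ↦ B
    B ↦ DB
    C ↦ ABC
    D ↦ ADB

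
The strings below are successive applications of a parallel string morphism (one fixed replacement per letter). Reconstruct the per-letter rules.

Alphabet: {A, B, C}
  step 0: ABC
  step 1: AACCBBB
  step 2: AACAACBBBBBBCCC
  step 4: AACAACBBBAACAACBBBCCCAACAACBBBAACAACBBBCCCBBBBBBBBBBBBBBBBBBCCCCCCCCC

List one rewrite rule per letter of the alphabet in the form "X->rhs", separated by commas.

A->AAC, B->C, C->BBB

  step 1 ⇒ step 2: AACCBBB ⇒ AAC·AAC·BBB·BBB·C·C·C
    A ↦ AAC
    B ↦ C
    C ↦ BBB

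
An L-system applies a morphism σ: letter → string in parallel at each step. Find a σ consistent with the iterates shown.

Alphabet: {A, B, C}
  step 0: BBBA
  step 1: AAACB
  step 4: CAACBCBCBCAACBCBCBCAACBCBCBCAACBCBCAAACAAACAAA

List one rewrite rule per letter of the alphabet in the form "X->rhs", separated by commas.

  step 0 ⇒ step 1: BBBA ⇒ A·A·A·CB
    A ↦ CB
    B ↦ A
    C ↦ CAA  (constrained at step 1)

A->CB, B->A, C->CAA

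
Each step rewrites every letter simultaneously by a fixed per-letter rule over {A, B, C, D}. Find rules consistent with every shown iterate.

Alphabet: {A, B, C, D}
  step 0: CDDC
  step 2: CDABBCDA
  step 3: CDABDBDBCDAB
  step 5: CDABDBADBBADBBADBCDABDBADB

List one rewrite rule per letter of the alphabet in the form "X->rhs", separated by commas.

  step 2 ⇒ step 3: CDABBCDA ⇒ CD·A·B·DB·DB·CD·A·B
    A ↦ B
    B ↦ DB
    C ↦ CD
    D ↦ A

A->B, B->DB, C->CD, D->A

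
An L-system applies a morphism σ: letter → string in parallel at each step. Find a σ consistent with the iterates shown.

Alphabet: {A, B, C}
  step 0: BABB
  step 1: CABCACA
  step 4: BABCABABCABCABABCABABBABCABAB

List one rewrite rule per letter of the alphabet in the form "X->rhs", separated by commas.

A->B, B->CA, C->BA

  step 0 ⇒ step 1: BABB ⇒ CA·B·CA·CA
    A ↦ B
    B ↦ CA
    C ↦ BA  (constrained at step 1)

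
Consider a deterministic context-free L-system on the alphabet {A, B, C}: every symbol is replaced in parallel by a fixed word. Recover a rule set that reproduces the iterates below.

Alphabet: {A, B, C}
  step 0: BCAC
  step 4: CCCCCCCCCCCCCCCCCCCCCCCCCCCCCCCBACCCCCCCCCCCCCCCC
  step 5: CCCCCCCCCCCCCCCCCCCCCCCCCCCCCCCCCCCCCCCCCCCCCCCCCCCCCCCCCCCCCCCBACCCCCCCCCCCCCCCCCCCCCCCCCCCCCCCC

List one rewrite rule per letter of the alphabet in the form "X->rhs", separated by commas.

A->BA, B->C, C->CC

  step 4 ⇒ step 5: CCCCCCCCCCCCCCCCCCCCCCCCCCCCCCCBACCCCCCCCCCCCCCCC ⇒ CC·CC·CC·CC·CC·CC·CC·CC·CC·CC·CC·CC·CC·CC·CC·CC·CC·CC·CC·CC·CC·CC·CC·CC·CC·CC·CC·CC·CC·CC·CC·C·BA·CC·CC·CC·CC·CC·CC·CC·CC·CC·CC·CC·CC·CC·CC·CC·CC
    A ↦ BA
    B ↦ C
    C ↦ CC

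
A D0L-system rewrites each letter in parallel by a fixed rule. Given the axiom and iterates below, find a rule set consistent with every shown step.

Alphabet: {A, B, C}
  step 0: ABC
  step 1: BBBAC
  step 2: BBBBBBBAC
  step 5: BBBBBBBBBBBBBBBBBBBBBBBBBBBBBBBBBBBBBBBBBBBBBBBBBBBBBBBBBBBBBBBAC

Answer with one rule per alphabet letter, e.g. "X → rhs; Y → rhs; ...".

A->B, B->BB, C->AC

  step 1 ⇒ step 2: BBBAC ⇒ BB·BB·BB·B·AC
    A ↦ B
    B ↦ BB
    C ↦ AC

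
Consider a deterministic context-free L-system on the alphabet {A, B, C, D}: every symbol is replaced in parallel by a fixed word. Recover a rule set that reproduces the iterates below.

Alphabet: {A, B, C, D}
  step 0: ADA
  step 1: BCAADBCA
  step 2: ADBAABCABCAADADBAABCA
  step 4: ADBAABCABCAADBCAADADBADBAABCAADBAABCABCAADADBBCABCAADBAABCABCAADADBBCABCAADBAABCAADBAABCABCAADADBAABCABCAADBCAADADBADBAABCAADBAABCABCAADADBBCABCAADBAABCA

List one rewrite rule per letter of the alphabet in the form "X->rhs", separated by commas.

  step 1 ⇒ step 2: BCAADBCA ⇒ ADB·AA·BCA·BCA·AD·ADB·AA·BCA
    A ↦ BCA
    B ↦ ADB
    C ↦ AA
    D ↦ AD

A->BCA, B->ADB, C->AA, D->AD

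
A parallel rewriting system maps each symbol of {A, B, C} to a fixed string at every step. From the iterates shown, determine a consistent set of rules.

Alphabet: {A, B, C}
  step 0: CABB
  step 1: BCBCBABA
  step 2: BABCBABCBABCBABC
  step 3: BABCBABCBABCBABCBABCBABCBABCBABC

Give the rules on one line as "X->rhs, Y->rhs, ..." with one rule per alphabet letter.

  step 2 ⇒ step 3: BABCBABCBABCBABC ⇒ BA·BC·BA·BC·BA·BC·BA·BC·BA·BC·BA·BC·BA·BC·BA·BC
    A ↦ BC
    B ↦ BA
    C ↦ BC

A->BC, B->BA, C->BC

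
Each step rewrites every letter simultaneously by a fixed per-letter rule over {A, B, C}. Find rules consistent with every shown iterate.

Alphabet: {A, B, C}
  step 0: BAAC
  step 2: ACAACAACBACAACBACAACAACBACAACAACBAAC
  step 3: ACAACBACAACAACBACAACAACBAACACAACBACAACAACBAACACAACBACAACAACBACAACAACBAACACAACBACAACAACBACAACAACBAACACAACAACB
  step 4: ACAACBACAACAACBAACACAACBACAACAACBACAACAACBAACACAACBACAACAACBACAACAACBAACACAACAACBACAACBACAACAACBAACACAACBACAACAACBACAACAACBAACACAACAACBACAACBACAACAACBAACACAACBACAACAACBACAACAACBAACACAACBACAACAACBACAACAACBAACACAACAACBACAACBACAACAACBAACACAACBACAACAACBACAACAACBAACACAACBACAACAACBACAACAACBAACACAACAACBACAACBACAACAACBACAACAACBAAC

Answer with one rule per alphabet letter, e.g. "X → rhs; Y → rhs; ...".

  step 3 ⇒ step 4: ACAACBACAACAACBACAACAACBAACACAACBACAACAACBAACACAACBACAACAACBACAACAACBAACACAACBACAACAACBACAACAACBAACACAACAACB ⇒ ACA·ACB·ACA·ACA·ACB·AAC·ACA·ACB·ACA·ACA·ACB·ACA·ACA·ACB·AAC·ACA·ACB·ACA·ACA·ACB·ACA·ACA·ACB·AAC·ACA·ACA·ACB·ACA·ACB·ACA·ACA·ACB·AAC·ACA·ACB·ACA·ACA·ACB·ACA·ACA·ACB·AAC·ACA·ACA·ACB·ACA·ACB·ACA·ACA·ACB·AAC·ACA·ACB·ACA·ACA·ACB·ACA·ACA·ACB·AAC·ACA·ACB·ACA·ACA·ACB·ACA·ACA·ACB·AAC·ACA·ACA·ACB·ACA·ACB·ACA·ACA·ACB·AAC·ACA·ACB·ACA·ACA·ACB·ACA·ACA·ACB·AAC·ACA·ACB·ACA·ACA·ACB·ACA·ACA·ACB·AAC·ACA·ACA·ACB·ACA·ACB·ACA·ACA·ACB·ACA·ACA·ACB·AAC
    A ↦ ACA
    B ↦ AAC
    C ↦ ACB

A->ACA, B->AAC, C->ACB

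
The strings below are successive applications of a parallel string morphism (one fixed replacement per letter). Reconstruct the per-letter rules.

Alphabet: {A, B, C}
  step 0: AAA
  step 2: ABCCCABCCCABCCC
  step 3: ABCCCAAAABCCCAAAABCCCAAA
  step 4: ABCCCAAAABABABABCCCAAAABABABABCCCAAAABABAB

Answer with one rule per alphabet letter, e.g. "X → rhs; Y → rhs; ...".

  step 3 ⇒ step 4: ABCCCAAAABCCCAAAABCCCAAA ⇒ AB·CCC·A·A·A·AB·AB·AB·AB·CCC·A·A·A·AB·AB·AB·AB·CCC·A·A·A·AB·AB·AB
    A ↦ AB
    B ↦ CCC
    C ↦ A

A->AB, B->CCC, C->A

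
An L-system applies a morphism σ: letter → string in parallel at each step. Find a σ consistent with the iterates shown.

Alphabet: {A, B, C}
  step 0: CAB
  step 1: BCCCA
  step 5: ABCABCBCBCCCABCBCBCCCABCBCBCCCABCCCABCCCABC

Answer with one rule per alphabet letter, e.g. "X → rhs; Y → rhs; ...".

  step 0 ⇒ step 1: CAB ⇒ BC·CC·A
    A ↦ CC
    B ↦ A
    C ↦ BC

A->CC, B->A, C->BC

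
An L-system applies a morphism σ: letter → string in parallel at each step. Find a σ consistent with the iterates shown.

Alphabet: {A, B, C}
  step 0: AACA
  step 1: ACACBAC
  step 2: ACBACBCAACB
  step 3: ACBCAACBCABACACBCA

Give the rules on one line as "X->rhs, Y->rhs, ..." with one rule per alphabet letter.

A->AC, B->CA, C->B

  step 2 ⇒ step 3: ACBACBCAACB ⇒ AC·B·CA·AC·B·CA·B·AC·AC·B·CA
    A ↦ AC
    B ↦ CA
    C ↦ B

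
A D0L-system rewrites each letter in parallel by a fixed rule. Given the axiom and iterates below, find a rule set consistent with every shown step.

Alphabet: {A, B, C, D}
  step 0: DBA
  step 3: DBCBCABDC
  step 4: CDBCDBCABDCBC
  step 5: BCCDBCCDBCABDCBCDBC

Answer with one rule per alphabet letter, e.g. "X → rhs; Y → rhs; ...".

  step 4 ⇒ step 5: CDBCDBCABDCBC ⇒ BC·C·D·BC·C·D·BC·AB·D·C·BC·D·BC
    A ↦ AB
    B ↦ D
    C ↦ BC
    D ↦ C

A->AB, B->D, C->BC, D->C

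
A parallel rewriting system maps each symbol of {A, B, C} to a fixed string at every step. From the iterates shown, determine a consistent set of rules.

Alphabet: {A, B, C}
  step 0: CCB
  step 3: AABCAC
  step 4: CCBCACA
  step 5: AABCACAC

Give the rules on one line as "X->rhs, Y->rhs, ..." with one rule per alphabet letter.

A->C, B->BC, C->A

  step 4 ⇒ step 5: CCBCACA ⇒ A·A·BC·A·C·A·C
    A ↦ C
    B ↦ BC
    C ↦ A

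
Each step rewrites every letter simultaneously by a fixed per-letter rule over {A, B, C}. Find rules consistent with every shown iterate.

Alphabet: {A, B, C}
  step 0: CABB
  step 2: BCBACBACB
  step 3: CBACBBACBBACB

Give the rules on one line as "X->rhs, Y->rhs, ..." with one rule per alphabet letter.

A->B, B->CB, C->A

  step 2 ⇒ step 3: BCBACBACB ⇒ CB·A·CB·B·A·CB·B·A·CB
    A ↦ B
    B ↦ CB
    C ↦ A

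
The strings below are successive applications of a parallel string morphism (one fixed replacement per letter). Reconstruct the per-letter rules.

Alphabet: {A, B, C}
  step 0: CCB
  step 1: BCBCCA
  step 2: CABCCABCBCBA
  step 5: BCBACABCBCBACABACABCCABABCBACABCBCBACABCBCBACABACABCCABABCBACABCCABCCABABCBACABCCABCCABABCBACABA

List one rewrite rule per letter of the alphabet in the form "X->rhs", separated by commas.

  step 1 ⇒ step 2: BCBCCA ⇒ CA·BC·CA·BC·BC·BA
    A ↦ BA
    B ↦ CA
    C ↦ BC

A->BA, B->CA, C->BC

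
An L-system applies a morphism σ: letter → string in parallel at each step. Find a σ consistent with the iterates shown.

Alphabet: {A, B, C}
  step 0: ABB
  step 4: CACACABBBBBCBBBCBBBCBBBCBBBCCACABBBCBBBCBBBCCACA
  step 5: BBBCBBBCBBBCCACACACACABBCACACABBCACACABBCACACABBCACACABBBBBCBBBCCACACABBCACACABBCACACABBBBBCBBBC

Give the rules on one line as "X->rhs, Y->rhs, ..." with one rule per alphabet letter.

A->BC, B->CA, C->BB

  step 4 ⇒ step 5: CACACABBBBBCBBBCBBBCBBBCBBBCCACABBBCBBBCBBBCCACA ⇒ BB·BC·BB·BC·BB·BC·CA·CA·CA·CA·CA·BB·CA·CA·CA·BB·CA·CA·CA·BB·CA·CA·CA·BB·CA·CA·CA·BB·BB·BC·BB·BC·CA·CA·CA·BB·CA·CA·CA·BB·CA·CA·CA·BB·BB·BC·BB·BC
    A ↦ BC
    B ↦ CA
    C ↦ BB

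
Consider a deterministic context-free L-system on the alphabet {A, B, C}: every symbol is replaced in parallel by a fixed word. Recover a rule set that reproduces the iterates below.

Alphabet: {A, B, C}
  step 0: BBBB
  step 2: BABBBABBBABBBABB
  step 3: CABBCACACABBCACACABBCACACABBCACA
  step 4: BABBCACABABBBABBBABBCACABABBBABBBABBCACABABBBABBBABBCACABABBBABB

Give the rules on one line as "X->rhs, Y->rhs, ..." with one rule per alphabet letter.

  step 3 ⇒ step 4: CABBCACACABBCACACABBCACACABBCACA ⇒ BA·BB·CA·CA·BA·BB·BA·BB·BA·BB·CA·CA·BA·BB·BA·BB·BA·BB·CA·CA·BA·BB·BA·BB·BA·BB·CA·CA·BA·BB·BA·BB
    A ↦ BB
    B ↦ CA
    C ↦ BA

A->BB, B->CA, C->BA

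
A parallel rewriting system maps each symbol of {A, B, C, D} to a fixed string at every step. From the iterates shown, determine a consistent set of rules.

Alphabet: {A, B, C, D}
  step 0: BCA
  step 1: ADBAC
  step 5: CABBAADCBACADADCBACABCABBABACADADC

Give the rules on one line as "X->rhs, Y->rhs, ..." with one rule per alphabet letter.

  step 0 ⇒ step 1: BCA ⇒ AD·BA·C
    A ↦ C
    B ↦ AD
    C ↦ BA
    D ↦ AB  (constrained at step 1)

A->C, B->AD, C->BA, D->AB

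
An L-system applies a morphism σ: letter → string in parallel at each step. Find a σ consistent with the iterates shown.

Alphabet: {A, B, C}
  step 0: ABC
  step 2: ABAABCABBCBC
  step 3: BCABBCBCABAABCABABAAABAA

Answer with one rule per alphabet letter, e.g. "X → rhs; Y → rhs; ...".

  step 2 ⇒ step 3: ABAABCABBCBC ⇒ BC·AB·BC·BC·AB·AA·BC·AB·AB·AA·AB·AA
    A ↦ BC
    B ↦ AB
    C ↦ AA

A->BC, B->AB, C->AA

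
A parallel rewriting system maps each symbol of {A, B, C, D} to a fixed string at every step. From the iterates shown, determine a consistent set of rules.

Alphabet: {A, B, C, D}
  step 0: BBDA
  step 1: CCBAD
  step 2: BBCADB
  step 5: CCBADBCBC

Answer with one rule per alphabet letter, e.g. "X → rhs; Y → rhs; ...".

A->AD, B->C, C->B, D->B

  step 1 ⇒ step 2: CCBAD ⇒ B·B·C·AD·B
    A ↦ AD
    B ↦ C
    C ↦ B
    D ↦ B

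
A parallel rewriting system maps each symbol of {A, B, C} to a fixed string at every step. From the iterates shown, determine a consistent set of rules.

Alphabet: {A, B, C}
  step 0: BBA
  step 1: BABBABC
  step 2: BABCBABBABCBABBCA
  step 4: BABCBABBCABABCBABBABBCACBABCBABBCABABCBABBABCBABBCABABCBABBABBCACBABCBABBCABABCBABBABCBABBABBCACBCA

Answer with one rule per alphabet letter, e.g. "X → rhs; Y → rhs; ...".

  step 1 ⇒ step 2: BABBABC ⇒ BAB·C·BAB·BAB·C·BAB·BCA
    A ↦ C
    B ↦ BAB
    C ↦ BCA

A->C, B->BAB, C->BCA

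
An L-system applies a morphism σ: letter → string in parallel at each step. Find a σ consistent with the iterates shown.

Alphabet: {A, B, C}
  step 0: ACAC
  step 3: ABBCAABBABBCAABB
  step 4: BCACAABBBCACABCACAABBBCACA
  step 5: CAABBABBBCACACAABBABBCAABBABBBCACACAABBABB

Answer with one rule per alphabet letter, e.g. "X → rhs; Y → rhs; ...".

  step 4 ⇒ step 5: BCACAABBBCACABCACAABBBCACA ⇒ CA·AB·B·AB·B·B·CA·CA·CA·AB·B·AB·B·CA·AB·B·AB·B·B·CA·CA·CA·AB·B·AB·B
    A ↦ B
    B ↦ CA
    C ↦ AB

A->B, B->CA, C->AB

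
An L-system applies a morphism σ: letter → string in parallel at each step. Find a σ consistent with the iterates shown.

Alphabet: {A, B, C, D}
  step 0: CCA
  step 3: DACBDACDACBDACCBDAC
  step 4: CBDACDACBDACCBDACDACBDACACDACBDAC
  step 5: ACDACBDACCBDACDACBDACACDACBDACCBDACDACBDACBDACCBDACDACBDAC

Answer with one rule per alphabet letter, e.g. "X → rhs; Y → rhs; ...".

A->BD, B->DA, C->AC, D->C

  step 4 ⇒ step 5: CBDACDACBDACCBDACDACBDACACDACBDAC ⇒ AC·DA·C·BD·AC·C·BD·AC·DA·C·BD·AC·AC·DA·C·BD·AC·C·BD·AC·DA·C·BD·AC·BD·AC·C·BD·AC·DA·C·BD·AC
    A ↦ BD
    B ↦ DA
    C ↦ AC
    D ↦ C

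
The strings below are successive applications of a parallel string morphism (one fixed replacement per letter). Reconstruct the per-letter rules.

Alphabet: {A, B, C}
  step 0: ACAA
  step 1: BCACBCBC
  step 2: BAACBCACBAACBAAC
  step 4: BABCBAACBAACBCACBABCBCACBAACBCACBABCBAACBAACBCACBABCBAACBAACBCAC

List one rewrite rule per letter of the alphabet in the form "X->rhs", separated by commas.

A->BC, B->BA, C->AC

  step 1 ⇒ step 2: BCACBCBC ⇒ BA·AC·BC·AC·BA·AC·BA·AC
    A ↦ BC
    B ↦ BA
    C ↦ AC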